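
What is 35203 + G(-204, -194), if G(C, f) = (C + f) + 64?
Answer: 34869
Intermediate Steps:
G(C, f) = 64 + C + f
35203 + G(-204, -194) = 35203 + (64 - 204 - 194) = 35203 - 334 = 34869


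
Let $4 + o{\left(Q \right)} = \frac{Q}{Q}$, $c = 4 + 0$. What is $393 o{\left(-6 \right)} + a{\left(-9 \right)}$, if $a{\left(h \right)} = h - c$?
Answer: $-1192$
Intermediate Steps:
$c = 4$
$a{\left(h \right)} = -4 + h$ ($a{\left(h \right)} = h - 4 = -4 + h$)
$o{\left(Q \right)} = -3$ ($o{\left(Q \right)} = -4 + \frac{Q}{Q} = -4 + 1 = -3$)
$393 o{\left(-6 \right)} + a{\left(-9 \right)} = 393 \left(-3\right) - 13 = -1179 - 13 = -1192$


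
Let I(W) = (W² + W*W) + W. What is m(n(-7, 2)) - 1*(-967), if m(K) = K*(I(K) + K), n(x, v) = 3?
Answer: 1039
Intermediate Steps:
I(W) = W + 2*W² (I(W) = (W² + W²) + W = 2*W² + W = W + 2*W²)
m(K) = K*(K + K*(1 + 2*K)) (m(K) = K*(K*(1 + 2*K) + K) = K*(K + K*(1 + 2*K)))
m(n(-7, 2)) - 1*(-967) = 2*3²*(1 + 3) - 1*(-967) = 2*9*4 + 967 = 72 + 967 = 1039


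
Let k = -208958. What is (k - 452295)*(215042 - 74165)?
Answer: -93155338881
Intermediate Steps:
(k - 452295)*(215042 - 74165) = (-208958 - 452295)*(215042 - 74165) = -661253*140877 = -93155338881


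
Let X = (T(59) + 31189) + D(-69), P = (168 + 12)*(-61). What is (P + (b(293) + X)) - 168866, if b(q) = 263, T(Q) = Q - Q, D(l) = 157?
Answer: -148237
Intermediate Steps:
T(Q) = 0
P = -10980 (P = 180*(-61) = -10980)
X = 31346 (X = (0 + 31189) + 157 = 31189 + 157 = 31346)
(P + (b(293) + X)) - 168866 = (-10980 + (263 + 31346)) - 168866 = (-10980 + 31609) - 168866 = 20629 - 168866 = -148237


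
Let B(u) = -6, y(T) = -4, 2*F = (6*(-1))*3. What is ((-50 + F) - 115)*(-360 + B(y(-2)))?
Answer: 63684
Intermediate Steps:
F = -9 (F = ((6*(-1))*3)/2 = (-6*3)/2 = (1/2)*(-18) = -9)
((-50 + F) - 115)*(-360 + B(y(-2))) = ((-50 - 9) - 115)*(-360 - 6) = (-59 - 115)*(-366) = -174*(-366) = 63684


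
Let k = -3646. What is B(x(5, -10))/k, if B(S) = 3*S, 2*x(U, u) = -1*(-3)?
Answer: -9/7292 ≈ -0.0012342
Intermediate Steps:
x(U, u) = 3/2 (x(U, u) = (-1*(-3))/2 = (½)*3 = 3/2)
B(x(5, -10))/k = (3*(3/2))/(-3646) = (9/2)*(-1/3646) = -9/7292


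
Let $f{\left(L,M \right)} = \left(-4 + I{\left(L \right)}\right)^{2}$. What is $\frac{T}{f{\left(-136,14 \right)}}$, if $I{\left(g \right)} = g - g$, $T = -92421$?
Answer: $- \frac{92421}{16} \approx -5776.3$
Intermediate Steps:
$I{\left(g \right)} = 0$
$f{\left(L,M \right)} = 16$ ($f{\left(L,M \right)} = \left(-4 + 0\right)^{2} = \left(-4\right)^{2} = 16$)
$\frac{T}{f{\left(-136,14 \right)}} = - \frac{92421}{16}$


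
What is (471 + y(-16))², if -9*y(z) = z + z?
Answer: 18241441/81 ≈ 2.2520e+5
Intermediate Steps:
y(z) = -2*z/9 (y(z) = -(z + z)/9 = -2*z/9)
(471 + y(-16))² = (471 - 2/9*(-16))² = (471 + 32/9)² = (4271/9)² = 18241441/81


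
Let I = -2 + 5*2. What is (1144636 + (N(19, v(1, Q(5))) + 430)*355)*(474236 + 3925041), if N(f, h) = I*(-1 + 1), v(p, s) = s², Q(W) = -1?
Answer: 5707120462222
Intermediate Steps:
I = 8 (I = -2 + 10 = 8)
N(f, h) = 0 (N(f, h) = 8*(-1 + 1) = 8*0 = 0)
(1144636 + (N(19, v(1, Q(5))) + 430)*355)*(474236 + 3925041) = (1144636 + (0 + 430)*355)*(474236 + 3925041) = (1144636 + 430*355)*4399277 = (1144636 + 152650)*4399277 = 1297286*4399277 = 5707120462222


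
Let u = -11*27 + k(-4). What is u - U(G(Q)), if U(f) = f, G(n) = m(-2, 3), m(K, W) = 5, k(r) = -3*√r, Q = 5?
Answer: -302 - 6*I ≈ -302.0 - 6.0*I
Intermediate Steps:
G(n) = 5
u = -297 - 6*I (u = -11*27 - 6*I = -297 - 6*I ≈ -297.0 - 6.0*I)
u - U(G(Q)) = (-297 - 6*I) - 1*5 = (-297 - 6*I) - 5 = -302 - 6*I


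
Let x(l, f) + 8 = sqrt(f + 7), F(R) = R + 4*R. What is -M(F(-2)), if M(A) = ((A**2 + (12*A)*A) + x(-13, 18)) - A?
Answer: -1307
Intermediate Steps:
F(R) = 5*R
x(l, f) = -8 + sqrt(7 + f) (x(l, f) = -8 + sqrt(f + 7) = -8 + sqrt(7 + f))
M(A) = -3 - A + 13*A**2 (M(A) = ((A**2 + (12*A)*A) + (-8 + sqrt(7 + 18))) - A = ((A**2 + 12*A**2) + (-8 + sqrt(25))) - A = (13*A**2 + (-8 + 5)) - A = (13*A**2 - 3) - A = (-3 + 13*A**2) - A = -3 - A + 13*A**2)
-M(F(-2)) = -(-3 - 5*(-2) + 13*(5*(-2))**2) = -(-3 - 1*(-10) + 13*(-10)**2) = -(-3 + 10 + 13*100) = -(-3 + 10 + 1300) = -1*1307 = -1307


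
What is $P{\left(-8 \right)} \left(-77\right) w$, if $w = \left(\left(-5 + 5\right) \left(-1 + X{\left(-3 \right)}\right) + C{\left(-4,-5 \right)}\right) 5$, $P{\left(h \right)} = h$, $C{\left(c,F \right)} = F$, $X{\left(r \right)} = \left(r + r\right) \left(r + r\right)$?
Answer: $-15400$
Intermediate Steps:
$X{\left(r \right)} = 4 r^{2}$ ($X{\left(r \right)} = 2 r 2 r = 4 r^{2}$)
$w = -25$ ($w = \left(\left(-5 + 5\right) \left(-1 + 4 \left(-3\right)^{2}\right) - 5\right) 5 = \left(0 \left(-1 + 4 \cdot 9\right) - 5\right) 5 = \left(0 \left(-1 + 36\right) - 5\right) 5 = \left(0 \cdot 35 - 5\right) 5 = \left(0 - 5\right) 5 = \left(-5\right) 5 = -25$)
$P{\left(-8 \right)} \left(-77\right) w = \left(-8\right) \left(-77\right) \left(-25\right) = 616 \left(-25\right) = -15400$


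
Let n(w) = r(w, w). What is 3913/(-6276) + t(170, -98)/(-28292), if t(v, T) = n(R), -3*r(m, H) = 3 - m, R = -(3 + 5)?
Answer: -209628/336289 ≈ -0.62336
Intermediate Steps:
R = -8 (R = -1*8 = -8)
r(m, H) = -1 + m/3 (r(m, H) = -(3 - m)/3 = -1 + m/3)
n(w) = -1 + w/3
t(v, T) = -11/3 (t(v, T) = -1 + (⅓)*(-8) = -1 - 8/3 = -11/3)
3913/(-6276) + t(170, -98)/(-28292) = 3913/(-6276) - 11/3/(-28292) = 3913*(-1/6276) - 11/3*(-1/28292) = -3913/6276 + 1/7716 = -209628/336289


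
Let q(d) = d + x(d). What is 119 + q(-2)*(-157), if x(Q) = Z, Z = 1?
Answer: 276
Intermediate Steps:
x(Q) = 1
q(d) = 1 + d (q(d) = d + 1 = 1 + d)
119 + q(-2)*(-157) = 119 + (1 - 2)*(-157) = 119 - 1*(-157) = 119 + 157 = 276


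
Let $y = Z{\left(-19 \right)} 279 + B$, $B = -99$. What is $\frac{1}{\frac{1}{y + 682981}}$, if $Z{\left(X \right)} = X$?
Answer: $677581$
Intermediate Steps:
$y = -5400$ ($y = \left(-19\right) 279 - 99 = -5301 - 99 = -5400$)
$\frac{1}{\frac{1}{y + 682981}} = \frac{1}{\frac{1}{-5400 + 682981}} = \frac{1}{\frac{1}{677581}} = 677581$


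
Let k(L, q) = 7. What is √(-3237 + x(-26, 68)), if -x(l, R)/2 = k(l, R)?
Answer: I*√3251 ≈ 57.018*I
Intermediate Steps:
x(l, R) = -14 (x(l, R) = -2*7 = -14)
√(-3237 + x(-26, 68)) = √(-3237 - 14) = √(-3251) = I*√3251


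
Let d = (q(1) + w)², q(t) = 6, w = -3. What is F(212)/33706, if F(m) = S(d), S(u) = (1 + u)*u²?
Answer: 405/16853 ≈ 0.024031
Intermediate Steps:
d = 9 (d = (6 - 3)² = 3² = 9)
S(u) = u²*(1 + u)
F(m) = 810 (F(m) = 9²*(1 + 9) = 81*10 = 810)
F(212)/33706 = 810/33706 = 810*(1/33706) = 405/16853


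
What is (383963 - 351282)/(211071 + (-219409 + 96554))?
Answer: 32681/88216 ≈ 0.37047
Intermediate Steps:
(383963 - 351282)/(211071 + (-219409 + 96554)) = 32681/(211071 - 122855) = 32681/88216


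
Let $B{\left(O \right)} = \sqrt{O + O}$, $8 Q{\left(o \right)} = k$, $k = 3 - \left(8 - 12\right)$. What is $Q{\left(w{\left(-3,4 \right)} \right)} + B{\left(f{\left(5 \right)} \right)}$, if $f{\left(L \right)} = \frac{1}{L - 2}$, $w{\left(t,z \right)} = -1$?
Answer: $\frac{7}{8} + \frac{\sqrt{6}}{3} \approx 1.6915$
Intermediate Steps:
$k = 7$ ($k = 3 - -4 = 3 + 4 = 7$)
$Q{\left(o \right)} = \frac{7}{8}$ ($Q{\left(o \right)} = \frac{1}{8} \cdot 7 = \frac{7}{8}$)
$f{\left(L \right)} = \frac{1}{-2 + L}$
$B{\left(O \right)} = \sqrt{2} \sqrt{O}$ ($B{\left(O \right)} = \sqrt{2 O} = \sqrt{2} \sqrt{O}$)
$Q{\left(w{\left(-3,4 \right)} \right)} + B{\left(f{\left(5 \right)} \right)} = \frac{7}{8} + \sqrt{2} \sqrt{\frac{1}{-2 + 5}} = \frac{7}{8} + \sqrt{2} \sqrt{\frac{1}{3}} = \frac{7}{8} + \frac{\sqrt{2}}{\sqrt{3}} = \frac{7}{8} + \sqrt{2} \frac{\sqrt{3}}{3} = \frac{7}{8} + \frac{\sqrt{6}}{3}$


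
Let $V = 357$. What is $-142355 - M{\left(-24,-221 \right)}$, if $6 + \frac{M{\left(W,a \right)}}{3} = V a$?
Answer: $94354$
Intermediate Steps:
$M{\left(W,a \right)} = -18 + 1071 a$ ($M{\left(W,a \right)} = -18 + 3 \cdot 357 a = -18 + 1071 a$)
$-142355 - M{\left(-24,-221 \right)} = -142355 - \left(-18 + 1071 \left(-221\right)\right) = -142355 - \left(-18 - 236691\right) = -142355 - -236709 = -142355 + 236709 = 94354$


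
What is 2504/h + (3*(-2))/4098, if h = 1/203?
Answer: 347177095/683 ≈ 5.0831e+5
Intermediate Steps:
h = 1/203 ≈ 0.0049261
2504/h + (3*(-2))/4098 = 2504/(1/203) + (3*(-2))/4098 = 2504*203 - 6*1/4098 = 508312 - 1/683 = 347177095/683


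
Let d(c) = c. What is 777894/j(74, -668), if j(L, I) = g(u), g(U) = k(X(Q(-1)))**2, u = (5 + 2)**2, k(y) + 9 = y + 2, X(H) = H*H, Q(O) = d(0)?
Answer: 777894/49 ≈ 15875.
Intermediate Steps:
Q(O) = 0
X(H) = H**2
k(y) = -7 + y (k(y) = -9 + (y + 2) = -9 + (2 + y) = -7 + y)
u = 49 (u = 7**2 = 49)
g(U) = 49 (g(U) = (-7 + 0**2)**2 = (-7 + 0)**2 = (-7)**2 = 49)
j(L, I) = 49
777894/j(74, -668) = 777894/49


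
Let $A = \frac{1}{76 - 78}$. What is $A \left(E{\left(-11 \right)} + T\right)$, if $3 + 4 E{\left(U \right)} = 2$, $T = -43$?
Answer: $\frac{173}{8} \approx 21.625$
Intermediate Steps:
$E{\left(U \right)} = - \frac{1}{4}$ ($E{\left(U \right)} = - \frac{3}{4} + \frac{1}{4} \cdot 2 = - \frac{3}{4} + \frac{1}{2} = - \frac{1}{4}$)
$A = - \frac{1}{2}$ ($A = \frac{1}{-2} = - \frac{1}{2} \approx -0.5$)
$A \left(E{\left(-11 \right)} + T\right) = - \frac{- \frac{1}{4} - 43}{2} = \left(- \frac{1}{2}\right) \left(- \frac{173}{4}\right) = \frac{173}{8}$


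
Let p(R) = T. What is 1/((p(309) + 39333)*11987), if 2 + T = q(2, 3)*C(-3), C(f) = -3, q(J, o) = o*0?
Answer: 1/471460697 ≈ 2.1211e-9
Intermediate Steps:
q(J, o) = 0
T = -2 (T = -2 + 0*(-3) = -2 + 0 = -2)
p(R) = -2
1/((p(309) + 39333)*11987) = 1/((-2 + 39333)*11987) = (1/11987)/39331 = (1/39331)*(1/11987) = 1/471460697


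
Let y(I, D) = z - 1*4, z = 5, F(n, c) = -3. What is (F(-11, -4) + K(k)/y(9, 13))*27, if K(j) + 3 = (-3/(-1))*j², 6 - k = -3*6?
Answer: 46494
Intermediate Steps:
k = 24 (k = 6 - (-3)*6 = 6 - 1*(-18) = 6 + 18 = 24)
K(j) = -3 + 3*j² (K(j) = -3 + (-3/(-1))*j² = -3 + (-3*(-1))*j² = -3 + 3*j²)
y(I, D) = 1 (y(I, D) = 5 - 1*4 = 5 - 4 = 1)
(F(-11, -4) + K(k)/y(9, 13))*27 = (-3 + (-3 + 3*24²)/1)*27 = (-3 + (-3 + 3*576)*1)*27 = (-3 + (-3 + 1728)*1)*27 = (-3 + 1725*1)*27 = (-3 + 1725)*27 = 1722*27 = 46494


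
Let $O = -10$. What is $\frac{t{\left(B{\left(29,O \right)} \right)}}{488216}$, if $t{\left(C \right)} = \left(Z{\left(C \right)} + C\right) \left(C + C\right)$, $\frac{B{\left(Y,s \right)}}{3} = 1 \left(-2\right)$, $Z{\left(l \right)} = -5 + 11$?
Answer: $0$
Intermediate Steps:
$Z{\left(l \right)} = 6$
$B{\left(Y,s \right)} = -6$ ($B{\left(Y,s \right)} = 3 \cdot 1 \left(-2\right) = 3 \left(-2\right) = -6$)
$t{\left(C \right)} = 2 C \left(6 + C\right)$ ($t{\left(C \right)} = \left(6 + C\right) \left(C + C\right) = \left(6 + C\right) 2 C = 2 C \left(6 + C\right)$)
$\frac{t{\left(B{\left(29,O \right)} \right)}}{488216} = \frac{2 \left(-6\right) \left(6 - 6\right)}{488216} = 2 \left(-6\right) 0 \cdot \frac{1}{488216} = 0 \cdot \frac{1}{488216} = 0$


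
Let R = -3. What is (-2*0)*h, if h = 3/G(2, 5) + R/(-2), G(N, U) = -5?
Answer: 0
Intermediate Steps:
h = 9/10 (h = 3/(-5) - 3/(-2) = 3*(-1/5) - 3*(-1/2) = -3/5 + 3/2 = 9/10 ≈ 0.90000)
(-2*0)*h = -2*0*(9/10) = 0*(9/10) = 0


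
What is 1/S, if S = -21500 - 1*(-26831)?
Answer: 1/5331 ≈ 0.00018758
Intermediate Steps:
S = 5331 (S = -21500 + 26831 = 5331)
1/S = 1/5331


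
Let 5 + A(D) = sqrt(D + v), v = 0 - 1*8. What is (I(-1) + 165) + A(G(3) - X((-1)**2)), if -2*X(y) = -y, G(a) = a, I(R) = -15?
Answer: 145 + I*sqrt(22)/2 ≈ 145.0 + 2.3452*I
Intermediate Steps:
v = -8 (v = 0 - 8 = -8)
X(y) = y/2 (X(y) = -(-1)*y/2 = y/2)
A(D) = -5 + sqrt(-8 + D) (A(D) = -5 + sqrt(D - 8) = -5 + sqrt(-8 + D))
(I(-1) + 165) + A(G(3) - X((-1)**2)) = (-15 + 165) + (-5 + sqrt(-8 + (3 - (-1)**2/2))) = 150 + (-5 + sqrt(-8 + (3 - 1/2))) = 150 + (-5 + sqrt(-8 + 5/2)) = 150 + (-5 + sqrt(-11/2)) = 150 + (-5 + I*sqrt(22)/2) = 145 + I*sqrt(22)/2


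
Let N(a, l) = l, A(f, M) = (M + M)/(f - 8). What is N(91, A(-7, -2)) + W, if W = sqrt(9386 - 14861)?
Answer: 4/15 + 5*I*sqrt(219) ≈ 0.26667 + 73.993*I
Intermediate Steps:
A(f, M) = 2*M/(-8 + f) (A(f, M) = (2*M)/(-8 + f) = 2*M/(-8 + f))
W = 5*I*sqrt(219) (W = sqrt(-5475) = 5*I*sqrt(219) ≈ 73.993*I)
N(91, A(-7, -2)) + W = 2*(-2)/(-8 - 7) + 5*I*sqrt(219) = 2*(-2)/(-15) + 5*I*sqrt(219) = 2*(-2)*(-1/15) + 5*I*sqrt(219) = 4/15 + 5*I*sqrt(219)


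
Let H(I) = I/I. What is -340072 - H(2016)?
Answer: -340073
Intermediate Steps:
H(I) = 1
-340072 - H(2016) = -340072 - 1*1 = -340072 - 1 = -340073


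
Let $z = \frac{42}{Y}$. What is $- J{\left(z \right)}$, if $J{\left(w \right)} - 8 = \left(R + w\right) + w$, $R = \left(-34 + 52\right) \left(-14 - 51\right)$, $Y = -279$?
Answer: $\frac{108094}{93} \approx 1162.3$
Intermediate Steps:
$z = - \frac{14}{93}$ ($z = \frac{42}{-279} = 42 \left(- \frac{1}{279}\right) = - \frac{14}{93} \approx -0.15054$)
$R = -1170$ ($R = 18 \left(-65\right) = -1170$)
$J{\left(w \right)} = -1162 + 2 w$ ($J{\left(w \right)} = 8 + \left(\left(-1170 + w\right) + w\right) = 8 + \left(-1170 + 2 w\right) = -1162 + 2 w$)
$- J{\left(z \right)} = - (-1162 + 2 \left(- \frac{14}{93}\right)) = - (-1162 - \frac{28}{93}) = \left(-1\right) \left(- \frac{108094}{93}\right) = \frac{108094}{93}$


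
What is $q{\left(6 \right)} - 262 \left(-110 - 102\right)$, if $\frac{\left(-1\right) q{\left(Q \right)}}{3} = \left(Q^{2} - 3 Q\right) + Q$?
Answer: $55472$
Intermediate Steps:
$q{\left(Q \right)} = - 3 Q^{2} + 6 Q$ ($q{\left(Q \right)} = - 3 \left(\left(Q^{2} - 3 Q\right) + Q\right) = - 3 \left(Q^{2} - 2 Q\right) = - 3 Q^{2} + 6 Q$)
$q{\left(6 \right)} - 262 \left(-110 - 102\right) = 3 \cdot 6 \left(2 - 6\right) - 262 \left(-110 - 102\right) = 3 \cdot 6 \left(2 - 6\right) - -55544 = 3 \cdot 6 \left(-4\right) + 55544 = -72 + 55544 = 55472$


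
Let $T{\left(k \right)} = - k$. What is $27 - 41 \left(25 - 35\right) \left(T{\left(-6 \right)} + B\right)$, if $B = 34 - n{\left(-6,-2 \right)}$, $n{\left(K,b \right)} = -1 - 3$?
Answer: $18067$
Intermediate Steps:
$n{\left(K,b \right)} = -4$ ($n{\left(K,b \right)} = -1 - 3 = -4$)
$B = 38$ ($B = 34 - -4 = 34 + 4 = 38$)
$27 - 41 \left(25 - 35\right) \left(T{\left(-6 \right)} + B\right) = 27 - 41 \left(25 - 35\right) \left(\left(-1\right) \left(-6\right) + 38\right) = 27 - 41 \left(- 10 \left(6 + 38\right)\right) = 27 - 41 \left(\left(-10\right) 44\right) = 27 - -18040 = 27 + 18040 = 18067$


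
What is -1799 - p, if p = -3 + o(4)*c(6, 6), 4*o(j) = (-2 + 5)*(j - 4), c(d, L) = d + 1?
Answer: -1796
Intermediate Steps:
c(d, L) = 1 + d
o(j) = -3 + 3*j/4 (o(j) = ((-2 + 5)*(j - 4))/4 = (3*(-4 + j))/4 = (-12 + 3*j)/4 = -3 + 3*j/4)
p = -3 (p = -3 + (-3 + (¾)*4)*(1 + 6) = -3 + (-3 + 3)*7 = -3 + 0*7 = -3 + 0 = -3)
-1799 - p = -1799 - 1*(-3) = -1799 + 3 = -1796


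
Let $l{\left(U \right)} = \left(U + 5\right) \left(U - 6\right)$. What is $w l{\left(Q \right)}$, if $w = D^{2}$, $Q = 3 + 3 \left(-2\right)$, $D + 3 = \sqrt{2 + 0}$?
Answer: $-198 + 108 \sqrt{2} \approx -45.265$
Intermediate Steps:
$D = -3 + \sqrt{2}$ ($D = -3 + \sqrt{2 + 0} = -3 + \sqrt{2} \approx -1.5858$)
$Q = -3$ ($Q = 3 - 6 = -3$)
$w = \left(-3 + \sqrt{2}\right)^{2} \approx 2.5147$
$l{\left(U \right)} = \left(-6 + U\right) \left(5 + U\right)$ ($l{\left(U \right)} = \left(5 + U\right) \left(-6 + U\right) = \left(-6 + U\right) \left(5 + U\right)$)
$w l{\left(Q \right)} = \left(3 - \sqrt{2}\right)^{2} \left(-30 + \left(-3\right)^{2} - -3\right) = \left(3 - \sqrt{2}\right)^{2} \left(-30 + 9 + 3\right) = \left(3 - \sqrt{2}\right)^{2} \left(-18\right) = - 18 \left(3 - \sqrt{2}\right)^{2}$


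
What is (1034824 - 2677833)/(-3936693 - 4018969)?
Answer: 1643009/7955662 ≈ 0.20652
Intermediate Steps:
(1034824 - 2677833)/(-3936693 - 4018969) = -1643009/(-7955662) = -1643009*(-1/7955662) = 1643009/7955662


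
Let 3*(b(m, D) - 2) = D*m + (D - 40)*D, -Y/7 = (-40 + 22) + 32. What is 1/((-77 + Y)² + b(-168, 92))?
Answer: 3/81209 ≈ 3.6942e-5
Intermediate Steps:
Y = -98 (Y = -7*((-40 + 22) + 32) = -7*(-18 + 32) = -7*14 = -98)
b(m, D) = 2 + D*m/3 + D*(-40 + D)/3 (b(m, D) = 2 + (D*m + (D - 40)*D)/3 = 2 + (D*m + (-40 + D)*D)/3 = 2 + (D*m + D*(-40 + D))/3 = 2 + (D*m/3 + D*(-40 + D)/3) = 2 + D*m/3 + D*(-40 + D)/3)
1/((-77 + Y)² + b(-168, 92)) = 1/((-77 - 98)² + (2 - 40/3*92 + (⅓)*92² + (⅓)*92*(-168))) = 1/((-175)² + (2 - 3680/3 + (⅓)*8464 - 5152)) = 1/(30625 + (2 - 3680/3 + 8464/3 - 5152)) = 1/(30625 - 10666/3) = 1/(81209/3) = 3/81209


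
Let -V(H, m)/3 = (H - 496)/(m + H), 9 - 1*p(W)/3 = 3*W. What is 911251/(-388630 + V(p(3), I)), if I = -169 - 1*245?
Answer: -62876319/26815718 ≈ -2.3448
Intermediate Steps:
p(W) = 27 - 9*W
I = -414 (I = -169 - 245 = -414)
V(H, m) = -3*(-496 + H)/(H + m) (V(H, m) = -3*(H - 496)/(m + H) = -3*(-496 + H)/(H + m))
911251/(-388630 + V(p(3), I)) = 911251/(-388630 + 3*(496 - (27 - 9*3))/((27 - 9*3) - 414)) = 911251/(-388630 + 3*(496 - (27 - 27))/((27 - 27) - 414)) = 911251/(-388630 + 3*(496 - 1*0)/(0 - 414)) = 911251/(-388630 + 3*(496 + 0)/(-414)) = 911251/(-388630 + 3*(-1/414)*496) = 911251/(-388630 - 248/69) = 911251/(-26815718/69) = 911251*(-69/26815718) = -62876319/26815718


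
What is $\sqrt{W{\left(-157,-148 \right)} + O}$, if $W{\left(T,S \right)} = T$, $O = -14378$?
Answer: $3 i \sqrt{1615} \approx 120.56 i$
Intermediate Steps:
$\sqrt{W{\left(-157,-148 \right)} + O} = \sqrt{-157 - 14378} = \sqrt{-14535} = 3 i \sqrt{1615}$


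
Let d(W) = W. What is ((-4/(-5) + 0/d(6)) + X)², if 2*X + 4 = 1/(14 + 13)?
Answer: 101761/72900 ≈ 1.3959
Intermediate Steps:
X = -107/54 (X = -2 + 1/(2*(14 + 13)) = -2 + (½)/27 = -2 + (½)*(1/27) = -2 + 1/54 = -107/54 ≈ -1.9815)
((-4/(-5) + 0/d(6)) + X)² = ((-4/(-5) + 0/6) - 107/54)² = ((-4*(-⅕) + 0*(⅙)) - 107/54)² = ((⅘ + 0) - 107/54)² = (⅘ - 107/54)² = (-319/270)² = 101761/72900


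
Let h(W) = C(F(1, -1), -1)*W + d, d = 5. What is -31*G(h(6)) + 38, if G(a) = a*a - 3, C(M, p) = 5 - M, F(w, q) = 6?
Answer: 100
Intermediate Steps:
h(W) = 5 - W (h(W) = (5 - 1*6)*W + 5 = (5 - 6)*W + 5 = -W + 5 = 5 - W)
G(a) = -3 + a² (G(a) = a² - 3 = -3 + a²)
-31*G(h(6)) + 38 = -31*(-3 + (5 - 1*6)²) + 38 = -31*(-3 + (5 - 6)²) + 38 = -31*(-3 + (-1)²) + 38 = -31*(-3 + 1) + 38 = -31*(-2) + 38 = 62 + 38 = 100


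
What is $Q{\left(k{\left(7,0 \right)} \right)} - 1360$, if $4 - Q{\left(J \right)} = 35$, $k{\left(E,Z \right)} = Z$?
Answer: $-1391$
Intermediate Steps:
$Q{\left(J \right)} = -31$ ($Q{\left(J \right)} = 4 - 35 = -31$)
$Q{\left(k{\left(7,0 \right)} \right)} - 1360 = -31 - 1360 = -1391$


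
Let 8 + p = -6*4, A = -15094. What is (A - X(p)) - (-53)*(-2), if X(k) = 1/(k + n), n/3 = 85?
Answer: -3389601/223 ≈ -15200.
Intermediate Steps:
n = 255 (n = 3*85 = 255)
p = -32 (p = -8 - 6*4 = -8 - 24 = -32)
X(k) = 1/(255 + k) (X(k) = 1/(k + 255) = 1/(255 + k))
(A - X(p)) - (-53)*(-2) = (-15094 - 1/(255 - 32)) - (-53)*(-2) = (-15094 - 1/223) - 1*106 = (-15094 - 1*1/223) - 106 = (-15094 - 1/223) - 106 = -3365963/223 - 106 = -3389601/223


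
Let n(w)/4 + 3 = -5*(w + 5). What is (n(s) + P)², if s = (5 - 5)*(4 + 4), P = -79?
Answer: 36481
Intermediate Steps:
s = 0 (s = 0*8 = 0)
n(w) = -112 - 20*w (n(w) = -12 + 4*(-5*(w + 5)) = -12 + 4*(-5*(5 + w)) = -12 + 4*(-25 - 5*w) = -12 + (-100 - 20*w) = -112 - 20*w)
(n(s) + P)² = ((-112 - 20*0) - 79)² = ((-112 + 0) - 79)² = (-112 - 79)² = (-191)² = 36481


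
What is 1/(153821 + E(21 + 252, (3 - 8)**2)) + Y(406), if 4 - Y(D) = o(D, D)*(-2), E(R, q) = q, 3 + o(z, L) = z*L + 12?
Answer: 50722103125/153846 ≈ 3.2969e+5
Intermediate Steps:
o(z, L) = 9 + L*z (o(z, L) = -3 + (z*L + 12) = -3 + (L*z + 12) = -3 + (12 + L*z) = 9 + L*z)
Y(D) = 22 + 2*D**2 (Y(D) = 4 - (9 + D*D)*(-2) = 4 - (9 + D**2)*(-2) = 4 - (-18 - 2*D**2) = 4 + (18 + 2*D**2) = 22 + 2*D**2)
1/(153821 + E(21 + 252, (3 - 8)**2)) + Y(406) = 1/(153821 + (3 - 8)**2) + (22 + 2*406**2) = 1/(153821 + (-5)**2) + (22 + 2*164836) = 1/(153821 + 25) + (22 + 329672) = 1/153846 + 329694 = 50722103125/153846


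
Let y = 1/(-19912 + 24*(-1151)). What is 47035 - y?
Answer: 2235855761/47536 ≈ 47035.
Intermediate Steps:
y = -1/47536 (y = 1/(-19912 - 27624) = 1/(-47536) = -1/47536 ≈ -2.1037e-5)
47035 - y = 47035 - 1*(-1/47536) = 47035 + 1/47536 = 2235855761/47536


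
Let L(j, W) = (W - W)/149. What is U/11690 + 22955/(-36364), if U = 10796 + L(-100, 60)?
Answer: 62120897/212547580 ≈ 0.29227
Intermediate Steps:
L(j, W) = 0 (L(j, W) = 0*(1/149) = 0)
U = 10796 (U = 10796 + 0 = 10796)
U/11690 + 22955/(-36364) = 10796/11690 + 22955/(-36364) = 10796*(1/11690) + 22955*(-1/36364) = 5398/5845 - 22955/36364 = 62120897/212547580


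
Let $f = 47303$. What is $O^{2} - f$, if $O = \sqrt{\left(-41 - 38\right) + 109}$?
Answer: $-47273$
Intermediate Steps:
$O = \sqrt{30}$ ($O = \sqrt{\left(-41 - 38\right) + 109} = \sqrt{-79 + 109} = \sqrt{30} \approx 5.4772$)
$O^{2} - f = \left(\sqrt{30}\right)^{2} - 47303 = 30 - 47303 = -47273$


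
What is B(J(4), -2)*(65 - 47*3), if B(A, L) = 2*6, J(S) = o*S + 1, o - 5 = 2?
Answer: -912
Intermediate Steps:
o = 7 (o = 5 + 2 = 7)
J(S) = 1 + 7*S (J(S) = 7*S + 1 = 1 + 7*S)
B(A, L) = 12
B(J(4), -2)*(65 - 47*3) = 12*(65 - 47*3) = 12*(65 - 141) = 12*(-76) = -912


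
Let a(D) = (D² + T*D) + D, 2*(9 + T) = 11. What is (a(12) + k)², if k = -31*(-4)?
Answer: 56644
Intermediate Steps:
T = -7/2 (T = -9 + (½)*11 = -9 + 11/2 = -7/2 ≈ -3.5000)
k = 124
a(D) = D² - 5*D/2 (a(D) = (D² - 7*D/2) + D = D² - 5*D/2)
(a(12) + k)² = ((½)*12*(-5 + 2*12) + 124)² = ((½)*12*(-5 + 24) + 124)² = ((½)*12*19 + 124)² = (114 + 124)² = 238² = 56644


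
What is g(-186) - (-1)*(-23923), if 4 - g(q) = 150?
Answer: -24069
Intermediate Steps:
g(q) = -146 (g(q) = 4 - 1*150 = 4 - 150 = -146)
g(-186) - (-1)*(-23923) = -146 - (-1)*(-23923) = -146 - 1*23923 = -146 - 23923 = -24069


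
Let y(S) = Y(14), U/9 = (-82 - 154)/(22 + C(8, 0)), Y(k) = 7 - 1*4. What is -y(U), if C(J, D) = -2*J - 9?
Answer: -3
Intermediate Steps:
Y(k) = 3 (Y(k) = 7 - 4 = 3)
C(J, D) = -9 - 2*J
U = 708 (U = 9*((-82 - 154)/(22 + (-9 - 2*8))) = 9*(-236/(22 + (-9 - 16))) = 9*(-236/(22 - 25)) = 9*(-236/(-3)) = 9*(-236*(-⅓)) = 9*(236/3) = 708)
y(S) = 3
-y(U) = -1*3 = -3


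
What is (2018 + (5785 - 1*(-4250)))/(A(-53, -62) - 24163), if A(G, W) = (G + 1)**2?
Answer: -12053/21459 ≈ -0.56168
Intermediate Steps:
A(G, W) = (1 + G)**2
(2018 + (5785 - 1*(-4250)))/(A(-53, -62) - 24163) = (2018 + (5785 - 1*(-4250)))/((1 - 53)**2 - 24163) = (2018 + (5785 + 4250))/((-52)**2 - 24163) = (2018 + 10035)/(2704 - 24163) = 12053/(-21459) = 12053*(-1/21459) = -12053/21459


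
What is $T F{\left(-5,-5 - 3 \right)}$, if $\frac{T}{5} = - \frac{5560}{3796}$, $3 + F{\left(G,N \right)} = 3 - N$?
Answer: $- \frac{55600}{949} \approx -58.588$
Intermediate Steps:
$F{\left(G,N \right)} = - N$ ($F{\left(G,N \right)} = -3 - \left(-3 + N\right) = - N$)
$T = - \frac{6950}{949}$ ($T = 5 \left(- \frac{5560}{3796}\right) = 5 \left(\left(-5560\right) \frac{1}{3796}\right) = 5 \left(- \frac{1390}{949}\right) = - \frac{6950}{949} \approx -7.3235$)
$T F{\left(-5,-5 - 3 \right)} = - \frac{6950 \left(- (-5 - 3)\right)}{949} = - \frac{6950 \left(\left(-1\right) \left(-8\right)\right)}{949} = \left(- \frac{6950}{949}\right) 8 = - \frac{55600}{949}$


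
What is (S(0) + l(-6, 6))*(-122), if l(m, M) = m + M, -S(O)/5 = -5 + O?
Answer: -3050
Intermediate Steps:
S(O) = 25 - 5*O (S(O) = -5*(-5 + O) = 25 - 5*O)
l(m, M) = M + m
(S(0) + l(-6, 6))*(-122) = ((25 - 5*0) + (6 - 6))*(-122) = ((25 + 0) + 0)*(-122) = (25 + 0)*(-122) = 25*(-122) = -3050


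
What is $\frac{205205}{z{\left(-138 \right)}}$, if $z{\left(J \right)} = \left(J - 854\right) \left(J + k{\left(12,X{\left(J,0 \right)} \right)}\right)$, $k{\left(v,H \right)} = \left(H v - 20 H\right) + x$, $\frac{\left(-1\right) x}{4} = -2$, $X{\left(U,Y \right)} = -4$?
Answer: $\frac{29315}{13888} \approx 2.1108$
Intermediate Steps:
$x = 8$ ($x = \left(-4\right) \left(-2\right) = 8$)
$k{\left(v,H \right)} = 8 - 20 H + H v$ ($k{\left(v,H \right)} = \left(H v - 20 H\right) + 8 = \left(- 20 H + H v\right) + 8 = 8 - 20 H + H v$)
$z{\left(J \right)} = \left(-854 + J\right) \left(40 + J\right)$ ($z{\left(J \right)} = \left(J - 854\right) \left(J - -40\right) = \left(-854 + J\right) \left(J + \left(8 + 80 - 48\right)\right) = \left(-854 + J\right) \left(J + 40\right) = \left(-854 + J\right) \left(40 + J\right)$)
$\frac{205205}{z{\left(-138 \right)}} = \frac{205205}{-34160 + \left(-138\right)^{2} - -112332} = \frac{205205}{-34160 + 19044 + 112332} = \frac{205205}{97216} = 205205 \cdot \frac{1}{97216} = \frac{29315}{13888}$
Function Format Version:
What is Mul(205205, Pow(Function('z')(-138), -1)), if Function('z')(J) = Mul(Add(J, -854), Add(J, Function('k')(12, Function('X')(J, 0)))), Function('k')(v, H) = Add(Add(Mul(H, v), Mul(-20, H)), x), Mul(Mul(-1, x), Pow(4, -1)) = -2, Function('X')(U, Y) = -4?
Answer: Rational(29315, 13888) ≈ 2.1108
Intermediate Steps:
x = 8 (x = Mul(-4, -2) = 8)
Function('k')(v, H) = Add(8, Mul(-20, H), Mul(H, v)) (Function('k')(v, H) = Add(Add(Mul(H, v), Mul(-20, H)), 8) = Add(Add(Mul(-20, H), Mul(H, v)), 8) = Add(8, Mul(-20, H), Mul(H, v)))
Function('z')(J) = Mul(Add(-854, J), Add(40, J)) (Function('z')(J) = Mul(Add(J, -854), Add(J, Add(8, Mul(-20, -4), Mul(-4, 12)))) = Mul(Add(-854, J), Add(J, Add(8, 80, -48))) = Mul(Add(-854, J), Add(J, 40)) = Mul(Add(-854, J), Add(40, J)))
Mul(205205, Pow(Function('z')(-138), -1)) = Mul(205205, Pow(Add(-34160, Pow(-138, 2), Mul(-814, -138)), -1)) = Mul(205205, Pow(Add(-34160, 19044, 112332), -1)) = Mul(205205, Pow(97216, -1)) = Mul(205205, Rational(1, 97216)) = Rational(29315, 13888)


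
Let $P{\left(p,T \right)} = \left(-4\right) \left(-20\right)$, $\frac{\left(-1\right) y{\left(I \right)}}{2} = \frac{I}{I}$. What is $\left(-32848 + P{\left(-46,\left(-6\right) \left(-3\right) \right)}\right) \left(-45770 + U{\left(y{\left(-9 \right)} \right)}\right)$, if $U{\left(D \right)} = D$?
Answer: $1499856896$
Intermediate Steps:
$y{\left(I \right)} = -2$ ($y{\left(I \right)} = - 2 \frac{I}{I} = \left(-2\right) 1 = -2$)
$P{\left(p,T \right)} = 80$
$\left(-32848 + P{\left(-46,\left(-6\right) \left(-3\right) \right)}\right) \left(-45770 + U{\left(y{\left(-9 \right)} \right)}\right) = \left(-32848 + 80\right) \left(-45770 - 2\right) = \left(-32768\right) \left(-45772\right) = 1499856896$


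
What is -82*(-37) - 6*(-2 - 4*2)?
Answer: 3094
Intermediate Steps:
-82*(-37) - 6*(-2 - 4*2) = 3034 - 6*(-2 - 8) = 3034 - 6*(-10) = 3034 + 60 = 3094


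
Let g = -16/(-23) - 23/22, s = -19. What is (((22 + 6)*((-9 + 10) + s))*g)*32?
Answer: 1427328/253 ≈ 5641.6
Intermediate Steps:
g = -177/506 (g = -16*(-1/23) - 23*1/22 = 16/23 - 23/22 = -177/506 ≈ -0.34980)
(((22 + 6)*((-9 + 10) + s))*g)*32 = (((22 + 6)*((-9 + 10) - 19))*(-177/506))*32 = ((28*(1 - 19))*(-177/506))*32 = ((28*(-18))*(-177/506))*32 = -504*(-177/506)*32 = (44604/253)*32 = 1427328/253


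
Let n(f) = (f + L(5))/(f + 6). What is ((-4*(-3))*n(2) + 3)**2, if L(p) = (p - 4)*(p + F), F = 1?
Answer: 225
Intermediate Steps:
L(p) = (1 + p)*(-4 + p) (L(p) = (p - 4)*(p + 1) = (-4 + p)*(1 + p) = (1 + p)*(-4 + p))
n(f) = 1 (n(f) = (f + (-4 + 5**2 - 3*5))/(f + 6) = (f + (-4 + 25 - 15))/(6 + f) = (f + 6)/(6 + f) = (6 + f)/(6 + f) = 1)
((-4*(-3))*n(2) + 3)**2 = (-4*(-3)*1 + 3)**2 = (12*1 + 3)**2 = (12 + 3)**2 = 15**2 = 225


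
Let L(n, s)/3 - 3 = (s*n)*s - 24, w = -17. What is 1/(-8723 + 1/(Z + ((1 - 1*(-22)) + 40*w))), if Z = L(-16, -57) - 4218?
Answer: -160890/1403443471 ≈ -0.00011464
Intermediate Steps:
L(n, s) = -63 + 3*n*s² (L(n, s) = 9 + 3*((s*n)*s - 24) = 9 + 3*((n*s)*s - 24) = 9 + 3*(n*s² - 24) = 9 + 3*(-24 + n*s²) = 9 + (-72 + 3*n*s²) = -63 + 3*n*s²)
Z = -160233 (Z = (-63 + 3*(-16)*(-57)²) - 4218 = (-63 + 3*(-16)*3249) - 4218 = (-63 - 155952) - 4218 = -156015 - 4218 = -160233)
1/(-8723 + 1/(Z + ((1 - 1*(-22)) + 40*w))) = 1/(-8723 + 1/(-160233 + ((1 - 1*(-22)) + 40*(-17)))) = 1/(-8723 + 1/(-160233 + ((1 + 22) - 680))) = 1/(-8723 + 1/(-160233 + (23 - 680))) = 1/(-8723 + 1/(-160233 - 657)) = 1/(-8723 + 1/(-160890)) = 1/(-8723 - 1/160890) = 1/(-1403443471/160890) = -160890/1403443471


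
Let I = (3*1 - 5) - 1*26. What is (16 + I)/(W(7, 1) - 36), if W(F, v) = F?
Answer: 12/29 ≈ 0.41379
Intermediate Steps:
I = -28 (I = (3 - 5) - 26 = -2 - 26 = -28)
(16 + I)/(W(7, 1) - 36) = (16 - 28)/(7 - 36) = -12/(-29) = -12*(-1/29) = 12/29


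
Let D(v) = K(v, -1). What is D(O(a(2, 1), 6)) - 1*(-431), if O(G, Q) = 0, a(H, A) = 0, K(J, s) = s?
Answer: 430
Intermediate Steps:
D(v) = -1
D(O(a(2, 1), 6)) - 1*(-431) = -1 - 1*(-431) = -1 + 431 = 430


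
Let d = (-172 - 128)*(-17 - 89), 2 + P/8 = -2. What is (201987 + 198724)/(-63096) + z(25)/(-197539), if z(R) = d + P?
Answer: -81160483957/12463920744 ≈ -6.5116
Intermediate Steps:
P = -32 (P = -16 + 8*(-2) = -16 - 16 = -32)
d = 31800 (d = -300*(-106) = 31800)
z(R) = 31768 (z(R) = 31800 - 32 = 31768)
(201987 + 198724)/(-63096) + z(25)/(-197539) = (201987 + 198724)/(-63096) + 31768/(-197539) = 400711*(-1/63096) + 31768*(-1/197539) = -400711/63096 - 31768/197539 = -81160483957/12463920744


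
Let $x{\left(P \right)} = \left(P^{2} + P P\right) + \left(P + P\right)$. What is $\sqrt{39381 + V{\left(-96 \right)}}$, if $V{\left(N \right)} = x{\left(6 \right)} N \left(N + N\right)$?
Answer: $\sqrt{1587669} \approx 1260.0$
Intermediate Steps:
$x{\left(P \right)} = 2 P + 2 P^{2}$ ($x{\left(P \right)} = \left(P^{2} + P^{2}\right) + 2 P = 2 P^{2} + 2 P = 2 P + 2 P^{2}$)
$V{\left(N \right)} = 168 N^{2}$ ($V{\left(N \right)} = 2 \cdot 6 \left(1 + 6\right) N \left(N + N\right) = 2 \cdot 6 \cdot 7 N 2 N = 84 \cdot 2 N^{2} = 168 N^{2}$)
$\sqrt{39381 + V{\left(-96 \right)}} = \sqrt{39381 + 168 \left(-96\right)^{2}} = \sqrt{39381 + 168 \cdot 9216} = \sqrt{39381 + 1548288} = \sqrt{1587669}$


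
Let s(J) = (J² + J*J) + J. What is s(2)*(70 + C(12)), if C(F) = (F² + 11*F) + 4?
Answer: 3500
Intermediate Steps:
s(J) = J + 2*J² (s(J) = (J² + J²) + J = 2*J² + J = J + 2*J²)
C(F) = 4 + F² + 11*F
s(2)*(70 + C(12)) = (2*(1 + 2*2))*(70 + (4 + 12² + 11*12)) = (2*(1 + 4))*(70 + (4 + 144 + 132)) = (2*5)*(70 + 280) = 10*350 = 3500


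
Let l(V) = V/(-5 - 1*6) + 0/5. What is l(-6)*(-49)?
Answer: -294/11 ≈ -26.727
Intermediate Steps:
l(V) = -V/11 (l(V) = V/(-5 - 6) + 0*(⅕) = V/(-11) + 0 = V*(-1/11) + 0 = -V/11 + 0 = -V/11)
l(-6)*(-49) = -1/11*(-6)*(-49) = (6/11)*(-49) = -294/11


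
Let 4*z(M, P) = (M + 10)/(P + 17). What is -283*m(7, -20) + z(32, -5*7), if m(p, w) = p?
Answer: -23779/12 ≈ -1981.6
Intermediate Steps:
z(M, P) = (10 + M)/(4*(17 + P)) (z(M, P) = ((M + 10)/(P + 17))/4 = ((10 + M)/(17 + P))/4 = (10 + M)/(4*(17 + P)))
-283*m(7, -20) + z(32, -5*7) = -283*7 + (10 + 32)/(4*(17 - 5*7)) = -1981 + (¼)*42/(17 - 35) = -1981 + (¼)*42/(-18) = -1981 + (¼)*(-1/18)*42 = -1981 - 7/12 = -23779/12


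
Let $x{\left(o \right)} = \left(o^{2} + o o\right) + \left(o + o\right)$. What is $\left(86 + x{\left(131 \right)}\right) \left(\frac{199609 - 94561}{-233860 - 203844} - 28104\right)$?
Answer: $- \frac{53310924701610}{54713} \approx -9.7437 \cdot 10^{8}$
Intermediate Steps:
$x{\left(o \right)} = 2 o + 2 o^{2}$ ($x{\left(o \right)} = \left(o^{2} + o^{2}\right) + 2 o = 2 o^{2} + 2 o = 2 o + 2 o^{2}$)
$\left(86 + x{\left(131 \right)}\right) \left(\frac{199609 - 94561}{-233860 - 203844} - 28104\right) = \left(86 + 2 \cdot 131 \left(1 + 131\right)\right) \left(\frac{199609 - 94561}{-233860 - 203844} - 28104\right) = \left(86 + 2 \cdot 131 \cdot 132\right) \left(\frac{105048}{-437704} - 28104\right) = \left(86 + 34584\right) \left(105048 \left(- \frac{1}{437704}\right) - 28104\right) = 34670 \left(- \frac{13131}{54713} - 28104\right) = 34670 \left(- \frac{1537667283}{54713}\right) = - \frac{53310924701610}{54713}$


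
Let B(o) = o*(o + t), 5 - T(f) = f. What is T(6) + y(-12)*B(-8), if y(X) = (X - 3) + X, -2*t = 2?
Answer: -1945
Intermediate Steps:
t = -1 (t = -½*2 = -1)
T(f) = 5 - f
B(o) = o*(-1 + o) (B(o) = o*(o - 1) = o*(-1 + o))
y(X) = -3 + 2*X (y(X) = (-3 + X) + X = -3 + 2*X)
T(6) + y(-12)*B(-8) = (5 - 1*6) + (-3 + 2*(-12))*(-8*(-1 - 8)) = (5 - 6) + (-3 - 24)*(-8*(-9)) = -1 - 27*72 = -1 - 1944 = -1945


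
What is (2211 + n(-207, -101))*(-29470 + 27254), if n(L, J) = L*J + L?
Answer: -50770776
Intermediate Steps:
n(L, J) = L + J*L (n(L, J) = J*L + L = L + J*L)
(2211 + n(-207, -101))*(-29470 + 27254) = (2211 - 207*(1 - 101))*(-29470 + 27254) = (2211 - 207*(-100))*(-2216) = (2211 + 20700)*(-2216) = 22911*(-2216) = -50770776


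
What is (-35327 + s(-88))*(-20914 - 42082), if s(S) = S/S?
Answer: 2225396696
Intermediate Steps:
s(S) = 1
(-35327 + s(-88))*(-20914 - 42082) = (-35327 + 1)*(-20914 - 42082) = -35326*(-62996) = 2225396696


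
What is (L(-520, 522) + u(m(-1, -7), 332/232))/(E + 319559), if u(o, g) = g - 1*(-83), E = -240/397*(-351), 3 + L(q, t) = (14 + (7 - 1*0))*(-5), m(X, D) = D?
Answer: -542699/7363051454 ≈ -7.3706e-5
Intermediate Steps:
L(q, t) = -108 (L(q, t) = -3 + (14 + (7 - 1*0))*(-5) = -3 + (14 + (7 + 0))*(-5) = -3 + (14 + 7)*(-5) = -3 + 21*(-5) = -3 - 105 = -108)
E = 84240/397 (E = -240*1/397*(-351) = -240/397*(-351) = 84240/397 ≈ 212.19)
u(o, g) = 83 + g (u(o, g) = g + 83 = 83 + g)
(L(-520, 522) + u(m(-1, -7), 332/232))/(E + 319559) = (-108 + (83 + 332/232))/(84240/397 + 319559) = (-108 + (83 + 332*(1/232)))/(126949163/397) = (-108 + (83 + 83/58))*(397/126949163) = (-108 + 4897/58)*(397/126949163) = -1367/58*397/126949163 = -542699/7363051454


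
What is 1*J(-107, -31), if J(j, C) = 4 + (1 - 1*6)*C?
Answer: 159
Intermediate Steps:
J(j, C) = 4 - 5*C (J(j, C) = 4 + (1 - 6)*C = 4 - 5*C)
1*J(-107, -31) = 1*(4 - 5*(-31)) = 1*(4 + 155) = 1*159 = 159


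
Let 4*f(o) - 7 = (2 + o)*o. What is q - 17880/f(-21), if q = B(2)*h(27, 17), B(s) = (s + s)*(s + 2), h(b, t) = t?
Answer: 19456/203 ≈ 95.842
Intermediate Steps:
f(o) = 7/4 + o*(2 + o)/4 (f(o) = 7/4 + ((2 + o)*o)/4 = 7/4 + (o*(2 + o))/4 = 7/4 + o*(2 + o)/4)
B(s) = 2*s*(2 + s) (B(s) = (2*s)*(2 + s) = 2*s*(2 + s))
q = 272 (q = (2*2*(2 + 2))*17 = (2*2*4)*17 = 16*17 = 272)
q - 17880/f(-21) = 272 - 17880/(7/4 + (½)*(-21) + (¼)*(-21)²) = 272 - 17880/(7/4 - 21/2 + (¼)*441) = 272 - 17880/(7/4 - 21/2 + 441/4) = 272 - 17880/203/2 = 272 - 17880*2/203 = 272 - 35760/203 = 19456/203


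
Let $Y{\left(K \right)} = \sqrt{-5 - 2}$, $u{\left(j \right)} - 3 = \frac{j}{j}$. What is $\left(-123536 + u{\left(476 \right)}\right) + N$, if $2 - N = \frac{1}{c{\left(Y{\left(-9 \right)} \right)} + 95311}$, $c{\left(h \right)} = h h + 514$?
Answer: $- \frac{11836397541}{95818} \approx -1.2353 \cdot 10^{5}$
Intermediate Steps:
$u{\left(j \right)} = 4$ ($u{\left(j \right)} = 3 + \frac{j}{j} = 3 + 1 = 4$)
$Y{\left(K \right)} = i \sqrt{7}$ ($Y{\left(K \right)} = \sqrt{-7} = i \sqrt{7}$)
$c{\left(h \right)} = 514 + h^{2}$ ($c{\left(h \right)} = h^{2} + 514 = 514 + h^{2}$)
$N = \frac{191635}{95818}$ ($N = 2 - \frac{1}{\left(514 + \left(i \sqrt{7}\right)^{2}\right) + 95311} = 2 - \frac{1}{\left(514 - 7\right) + 95311} = 2 - \frac{1}{507 + 95311} = 2 - \frac{1}{95818} = \frac{191635}{95818} \approx 2.0$)
$\left(-123536 + u{\left(476 \right)}\right) + N = \left(-123536 + 4\right) + \frac{191635}{95818} = -123532 + \frac{191635}{95818} = - \frac{11836397541}{95818}$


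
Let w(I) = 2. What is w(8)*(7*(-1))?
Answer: -14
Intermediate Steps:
w(8)*(7*(-1)) = 2*(7*(-1)) = 2*(-7) = -14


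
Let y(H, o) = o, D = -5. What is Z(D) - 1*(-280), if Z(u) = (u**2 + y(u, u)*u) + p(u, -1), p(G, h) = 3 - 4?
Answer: 329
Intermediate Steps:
p(G, h) = -1
Z(u) = -1 + 2*u**2 (Z(u) = (u**2 + u*u) - 1 = (u**2 + u**2) - 1 = 2*u**2 - 1 = -1 + 2*u**2)
Z(D) - 1*(-280) = (-1 + 2*(-5)**2) - 1*(-280) = (-1 + 2*25) + 280 = (-1 + 50) + 280 = 49 + 280 = 329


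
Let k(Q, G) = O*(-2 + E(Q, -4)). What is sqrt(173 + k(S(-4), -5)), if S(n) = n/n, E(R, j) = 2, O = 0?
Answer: sqrt(173) ≈ 13.153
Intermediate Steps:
S(n) = 1
k(Q, G) = 0 (k(Q, G) = 0*(-2 + 2) = 0*0 = 0)
sqrt(173 + k(S(-4), -5)) = sqrt(173 + 0) = sqrt(173)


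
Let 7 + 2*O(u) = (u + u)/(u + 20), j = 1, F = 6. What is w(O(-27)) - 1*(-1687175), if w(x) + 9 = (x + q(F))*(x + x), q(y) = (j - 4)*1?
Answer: 165342083/98 ≈ 1.6872e+6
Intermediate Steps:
q(y) = -3 (q(y) = (1 - 4)*1 = -3*1 = -3)
O(u) = -7/2 + u/(20 + u) (O(u) = -7/2 + ((u + u)/(u + 20))/2 = -7/2 + ((2*u)/(20 + u))/2 = -7/2 + (2*u/(20 + u))/2 = -7/2 + u/(20 + u))
w(x) = -9 + 2*x*(-3 + x) (w(x) = -9 + (x - 3)*(x + x) = -9 + (-3 + x)*(2*x) = -9 + 2*x*(-3 + x))
w(O(-27)) - 1*(-1687175) = (-9 - 15*(-28 - 1*(-27))/(20 - 27) + 2*(5*(-28 - 1*(-27))/(2*(20 - 27)))²) - 1*(-1687175) = (-9 - 15*(-28 + 27)/(-7) + 2*((5/2)*(-28 + 27)/(-7))²) + 1687175 = (-9 - 15*(-1)*(-1)/7 + 2*((5/2)*(-⅐)*(-1))²) + 1687175 = (-9 - 6*5/14 + 2*(5/14)²) + 1687175 = (-9 - 15/7 + 2*(25/196)) + 1687175 = (-9 - 15/7 + 25/98) + 1687175 = -1067/98 + 1687175 = 165342083/98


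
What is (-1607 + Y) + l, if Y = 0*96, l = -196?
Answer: -1803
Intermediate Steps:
Y = 0
(-1607 + Y) + l = (-1607 + 0) - 196 = -1607 - 196 = -1803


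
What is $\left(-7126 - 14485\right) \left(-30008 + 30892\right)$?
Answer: $-19104124$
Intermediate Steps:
$\left(-7126 - 14485\right) \left(-30008 + 30892\right) = \left(-21611\right) 884 = -19104124$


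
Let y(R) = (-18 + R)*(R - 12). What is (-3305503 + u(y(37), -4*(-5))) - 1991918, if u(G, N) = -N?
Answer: -5297441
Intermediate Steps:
y(R) = (-18 + R)*(-12 + R)
(-3305503 + u(y(37), -4*(-5))) - 1991918 = (-3305503 - (-4)*(-5)) - 1991918 = (-3305503 - 1*20) - 1991918 = (-3305503 - 20) - 1991918 = -3305523 - 1991918 = -5297441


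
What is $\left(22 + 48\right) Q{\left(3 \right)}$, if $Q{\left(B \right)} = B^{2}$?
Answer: $630$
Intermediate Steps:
$\left(22 + 48\right) Q{\left(3 \right)} = \left(22 + 48\right) 3^{2} = 70 \cdot 9 = 630$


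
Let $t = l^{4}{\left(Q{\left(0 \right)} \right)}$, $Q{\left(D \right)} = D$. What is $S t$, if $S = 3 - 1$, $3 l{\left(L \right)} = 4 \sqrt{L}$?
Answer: $0$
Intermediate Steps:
$l{\left(L \right)} = \frac{4 \sqrt{L}}{3}$
$t = 0$ ($t = \left(\frac{4 \sqrt{0}}{3}\right)^{4} = \left(\frac{4}{3} \cdot 0\right)^{4} = 0^{4} = 0$)
$S = 2$ ($S = 3 - 1 = 2$)
$S t = 2 \cdot 0 = 0$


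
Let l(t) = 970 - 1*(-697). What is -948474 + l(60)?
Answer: -946807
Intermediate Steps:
l(t) = 1667 (l(t) = 970 + 697 = 1667)
-948474 + l(60) = -948474 + 1667 = -946807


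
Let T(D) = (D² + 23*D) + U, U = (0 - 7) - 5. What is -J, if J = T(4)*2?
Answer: -192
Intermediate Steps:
U = -12 (U = -7 - 5 = -12)
T(D) = -12 + D² + 23*D (T(D) = (D² + 23*D) - 12 = -12 + D² + 23*D)
J = 192 (J = (-12 + 4² + 23*4)*2 = (-12 + 16 + 92)*2 = 96*2 = 192)
-J = -1*192 = -192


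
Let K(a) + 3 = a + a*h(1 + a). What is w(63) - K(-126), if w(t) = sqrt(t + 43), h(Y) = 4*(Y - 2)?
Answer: -63879 + sqrt(106) ≈ -63869.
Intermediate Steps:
h(Y) = -8 + 4*Y (h(Y) = 4*(-2 + Y) = -8 + 4*Y)
K(a) = -3 + a + a*(-4 + 4*a) (K(a) = -3 + (a + a*(-8 + 4*(1 + a))) = -3 + (a + a*(-8 + (4 + 4*a))) = -3 + (a + a*(-4 + 4*a)) = -3 + a + a*(-4 + 4*a))
w(t) = sqrt(43 + t)
w(63) - K(-126) = sqrt(43 + 63) - (-3 - 126 + 4*(-126)*(-1 - 126)) = sqrt(106) - (-3 - 126 + 4*(-126)*(-127)) = sqrt(106) - (-3 - 126 + 64008) = sqrt(106) - 1*63879 = sqrt(106) - 63879 = -63879 + sqrt(106)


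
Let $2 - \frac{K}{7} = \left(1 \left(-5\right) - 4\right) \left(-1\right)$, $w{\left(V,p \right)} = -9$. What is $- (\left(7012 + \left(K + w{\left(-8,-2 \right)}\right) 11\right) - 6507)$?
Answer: $133$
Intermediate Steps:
$K = -49$ ($K = 14 - 7 \left(1 \left(-5\right) - 4\right) \left(-1\right) = 14 - 7 \left(-5 - 4\right) \left(-1\right) = 14 - 7 \left(\left(-9\right) \left(-1\right)\right) = 14 - 63 = -49$)
$- (\left(7012 + \left(K + w{\left(-8,-2 \right)}\right) 11\right) - 6507) = - (\left(7012 + \left(-49 - 9\right) 11\right) - 6507) = - (\left(7012 - 638\right) - 6507) = - (6374 - 6507) = \left(-1\right) \left(-133\right) = 133$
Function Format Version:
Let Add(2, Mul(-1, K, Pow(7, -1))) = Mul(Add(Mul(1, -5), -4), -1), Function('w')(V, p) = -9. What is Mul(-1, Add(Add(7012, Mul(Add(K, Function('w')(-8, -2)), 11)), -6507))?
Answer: 133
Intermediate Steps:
K = -49 (K = Add(14, Mul(-7, Mul(Add(Mul(1, -5), -4), -1))) = Add(14, Mul(-7, Mul(Add(-5, -4), -1))) = Add(14, Mul(-7, Mul(-9, -1))) = Add(14, Mul(-7, 9)) = Add(14, -63) = -49)
Mul(-1, Add(Add(7012, Mul(Add(K, Function('w')(-8, -2)), 11)), -6507)) = Mul(-1, Add(Add(7012, Mul(Add(-49, -9), 11)), -6507)) = Mul(-1, Add(Add(7012, Mul(-58, 11)), -6507)) = Mul(-1, Add(Add(7012, -638), -6507)) = Mul(-1, Add(6374, -6507)) = Mul(-1, -133) = 133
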